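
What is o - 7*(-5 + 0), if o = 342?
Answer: 377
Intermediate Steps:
o - 7*(-5 + 0) = 342 - 7*(-5 + 0) = 342 - 7*(-5) = 342 + 35 = 377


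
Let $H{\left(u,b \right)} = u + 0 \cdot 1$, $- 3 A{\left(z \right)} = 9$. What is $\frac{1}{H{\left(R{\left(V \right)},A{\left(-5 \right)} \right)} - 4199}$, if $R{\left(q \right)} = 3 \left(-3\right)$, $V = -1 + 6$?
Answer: $- \frac{1}{4208} \approx -0.00023764$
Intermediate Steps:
$A{\left(z \right)} = -3$ ($A{\left(z \right)} = \left(- \frac{1}{3}\right) 9 = -3$)
$V = 5$
$R{\left(q \right)} = -9$
$H{\left(u,b \right)} = u$ ($H{\left(u,b \right)} = u + 0 = u$)
$\frac{1}{H{\left(R{\left(V \right)},A{\left(-5 \right)} \right)} - 4199} = \frac{1}{-9 - 4199} = \frac{1}{-4208} = - \frac{1}{4208}$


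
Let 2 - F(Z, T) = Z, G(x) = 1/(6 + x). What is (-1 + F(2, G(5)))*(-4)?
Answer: 4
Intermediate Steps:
F(Z, T) = 2 - Z
(-1 + F(2, G(5)))*(-4) = (-1 + (2 - 1*2))*(-4) = (-1 + (2 - 2))*(-4) = (-1 + 0)*(-4) = -1*(-4) = 4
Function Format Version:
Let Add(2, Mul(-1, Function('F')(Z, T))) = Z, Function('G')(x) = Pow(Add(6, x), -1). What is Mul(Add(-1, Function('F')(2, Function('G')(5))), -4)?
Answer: 4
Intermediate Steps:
Function('F')(Z, T) = Add(2, Mul(-1, Z))
Mul(Add(-1, Function('F')(2, Function('G')(5))), -4) = Mul(Add(-1, Add(2, Mul(-1, 2))), -4) = Mul(Add(-1, Add(2, -2)), -4) = Mul(Add(-1, 0), -4) = Mul(-1, -4) = 4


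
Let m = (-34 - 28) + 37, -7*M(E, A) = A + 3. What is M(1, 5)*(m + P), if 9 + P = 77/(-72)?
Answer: 2525/63 ≈ 40.079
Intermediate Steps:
M(E, A) = -3/7 - A/7 (M(E, A) = -(A + 3)/7 = -(3 + A)/7 = -3/7 - A/7)
P = -725/72 (P = -9 + 77/(-72) = -9 + 77*(-1/72) = -9 - 77/72 = -725/72 ≈ -10.069)
m = -25 (m = -62 + 37 = -25)
M(1, 5)*(m + P) = (-3/7 - 1/7*5)*(-25 - 725/72) = (-3/7 - 5/7)*(-2525/72) = -8/7*(-2525/72) = 2525/63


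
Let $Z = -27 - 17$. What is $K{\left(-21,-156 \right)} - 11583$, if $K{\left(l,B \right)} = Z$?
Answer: $-11627$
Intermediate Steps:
$Z = -44$ ($Z = -27 - 17 = -44$)
$K{\left(l,B \right)} = -44$
$K{\left(-21,-156 \right)} - 11583 = -44 - 11583 = -11627$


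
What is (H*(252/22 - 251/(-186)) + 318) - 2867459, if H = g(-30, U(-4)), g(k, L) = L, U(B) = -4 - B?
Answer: -2867141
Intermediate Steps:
H = 0 (H = -4 - 1*(-4) = -4 + 4 = 0)
(H*(252/22 - 251/(-186)) + 318) - 2867459 = (0*(252/22 - 251/(-186)) + 318) - 2867459 = (0*(252*(1/22) - 251*(-1/186)) + 318) - 2867459 = (0*(126/11 + 251/186) + 318) - 2867459 = (0*(26197/2046) + 318) - 2867459 = (0 + 318) - 2867459 = 318 - 2867459 = -2867141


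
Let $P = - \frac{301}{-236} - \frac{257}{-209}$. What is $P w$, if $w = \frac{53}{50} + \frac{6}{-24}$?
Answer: $\frac{10008441}{4932400} \approx 2.0291$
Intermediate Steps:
$P = \frac{123561}{49324}$ ($P = \left(-301\right) \left(- \frac{1}{236}\right) - - \frac{257}{209} = \frac{301}{236} + \frac{257}{209} = \frac{123561}{49324} \approx 2.5051$)
$w = \frac{81}{100}$ ($w = 53 \cdot \frac{1}{50} + 6 \left(- \frac{1}{24}\right) = \frac{53}{50} - \frac{1}{4} = \frac{81}{100} \approx 0.81$)
$P w = \frac{123561}{49324} \cdot \frac{81}{100} = \frac{10008441}{4932400}$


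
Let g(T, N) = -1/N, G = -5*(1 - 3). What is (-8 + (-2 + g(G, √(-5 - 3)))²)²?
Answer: 961/64 + 33*I*√2/4 ≈ 15.016 + 11.667*I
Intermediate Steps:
G = 10 (G = -5*(-2) = 10)
(-8 + (-2 + g(G, √(-5 - 3)))²)² = (-8 + (-2 - 1/(√(-5 - 3)))²)² = (-8 + (-2 - 1/(√(-8)))²)² = (-8 + (-2 - 1/(2*I*√2))²)² = (-8 + (-2 - (-1)*I*√2/4)²)² = (-8 + (-2 + I*√2/4)²)²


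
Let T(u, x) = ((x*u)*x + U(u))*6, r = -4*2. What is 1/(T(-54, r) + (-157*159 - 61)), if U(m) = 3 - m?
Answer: -1/45418 ≈ -2.2018e-5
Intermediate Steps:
r = -8
T(u, x) = 18 - 6*u + 6*u*x² (T(u, x) = ((x*u)*x + (3 - u))*6 = ((u*x)*x + (3 - u))*6 = (u*x² + (3 - u))*6 = (3 - u + u*x²)*6 = 18 - 6*u + 6*u*x²)
1/(T(-54, r) + (-157*159 - 61)) = 1/((18 - 6*(-54) + 6*(-54)*(-8)²) + (-157*159 - 61)) = 1/((18 + 324 + 6*(-54)*64) + (-24963 - 61)) = 1/((18 + 324 - 20736) - 25024) = 1/(-20394 - 25024) = 1/(-45418) = -1/45418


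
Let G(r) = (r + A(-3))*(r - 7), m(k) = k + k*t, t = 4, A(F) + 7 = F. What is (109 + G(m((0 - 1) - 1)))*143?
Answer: 64207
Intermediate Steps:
A(F) = -7 + F
m(k) = 5*k (m(k) = k + k*4 = k + 4*k = 5*k)
G(r) = (-10 + r)*(-7 + r) (G(r) = (r + (-7 - 3))*(r - 7) = (r - 10)*(-7 + r) = (-10 + r)*(-7 + r))
(109 + G(m((0 - 1) - 1)))*143 = (109 + (70 + (5*((0 - 1) - 1))² - 85*((0 - 1) - 1)))*143 = (109 + (70 + (5*(-1 - 1))² - 85*(-1 - 1)))*143 = (109 + (70 + (5*(-2))² - 85*(-2)))*143 = (109 + (70 + (-10)² - 17*(-10)))*143 = (109 + (70 + 100 + 170))*143 = (109 + 340)*143 = 449*143 = 64207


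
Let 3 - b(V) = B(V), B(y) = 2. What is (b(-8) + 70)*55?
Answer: 3905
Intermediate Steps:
b(V) = 1 (b(V) = 3 - 1*2 = 3 - 2 = 1)
(b(-8) + 70)*55 = (1 + 70)*55 = 71*55 = 3905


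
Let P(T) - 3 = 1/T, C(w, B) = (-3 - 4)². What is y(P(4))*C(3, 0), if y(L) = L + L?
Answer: 637/2 ≈ 318.50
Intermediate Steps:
C(w, B) = 49 (C(w, B) = (-7)² = 49)
P(T) = 3 + 1/T
y(L) = 2*L
y(P(4))*C(3, 0) = (2*(3 + 1/4))*49 = (2*(3 + ¼))*49 = (2*(13/4))*49 = (13/2)*49 = 637/2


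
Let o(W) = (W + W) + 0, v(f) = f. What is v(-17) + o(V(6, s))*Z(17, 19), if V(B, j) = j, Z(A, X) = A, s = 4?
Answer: 119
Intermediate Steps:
o(W) = 2*W (o(W) = 2*W + 0 = 2*W)
v(-17) + o(V(6, s))*Z(17, 19) = -17 + (2*4)*17 = -17 + 8*17 = -17 + 136 = 119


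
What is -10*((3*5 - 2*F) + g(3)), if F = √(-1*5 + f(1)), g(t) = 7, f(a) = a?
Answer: -220 + 40*I ≈ -220.0 + 40.0*I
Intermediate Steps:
F = 2*I (F = √(-1*5 + 1) = √(-5 + 1) = √(-4) = 2*I ≈ 2.0*I)
-10*((3*5 - 2*F) + g(3)) = -10*((3*5 - 4*I) + 7) = -10*((15 - 4*I) + 7) = -10*(22 - 4*I) = -220 + 40*I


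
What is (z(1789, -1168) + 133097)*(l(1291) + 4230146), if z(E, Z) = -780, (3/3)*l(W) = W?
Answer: 559891049529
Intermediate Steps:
l(W) = W
(z(1789, -1168) + 133097)*(l(1291) + 4230146) = (-780 + 133097)*(1291 + 4230146) = 132317*4231437 = 559891049529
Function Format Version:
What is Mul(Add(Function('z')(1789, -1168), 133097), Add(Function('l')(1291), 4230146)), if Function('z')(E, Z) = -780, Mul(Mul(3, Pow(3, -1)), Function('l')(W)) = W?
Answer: 559891049529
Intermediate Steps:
Function('l')(W) = W
Mul(Add(Function('z')(1789, -1168), 133097), Add(Function('l')(1291), 4230146)) = Mul(Add(-780, 133097), Add(1291, 4230146)) = Mul(132317, 4231437) = 559891049529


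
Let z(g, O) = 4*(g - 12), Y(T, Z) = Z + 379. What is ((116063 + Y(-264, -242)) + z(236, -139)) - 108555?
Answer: 8541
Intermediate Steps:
Y(T, Z) = 379 + Z
z(g, O) = -48 + 4*g (z(g, O) = 4*(-12 + g) = -48 + 4*g)
((116063 + Y(-264, -242)) + z(236, -139)) - 108555 = ((116063 + (379 - 242)) + (-48 + 4*236)) - 108555 = ((116063 + 137) + (-48 + 944)) - 108555 = (116200 + 896) - 108555 = 117096 - 108555 = 8541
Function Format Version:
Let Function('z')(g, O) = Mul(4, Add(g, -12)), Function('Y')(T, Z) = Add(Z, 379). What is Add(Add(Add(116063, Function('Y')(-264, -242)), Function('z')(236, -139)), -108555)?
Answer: 8541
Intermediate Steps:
Function('Y')(T, Z) = Add(379, Z)
Function('z')(g, O) = Add(-48, Mul(4, g)) (Function('z')(g, O) = Mul(4, Add(-12, g)) = Add(-48, Mul(4, g)))
Add(Add(Add(116063, Function('Y')(-264, -242)), Function('z')(236, -139)), -108555) = Add(Add(Add(116063, Add(379, -242)), Add(-48, Mul(4, 236))), -108555) = Add(Add(Add(116063, 137), Add(-48, 944)), -108555) = Add(Add(116200, 896), -108555) = Add(117096, -108555) = 8541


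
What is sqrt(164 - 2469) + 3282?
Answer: 3282 + I*sqrt(2305) ≈ 3282.0 + 48.01*I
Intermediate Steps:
sqrt(164 - 2469) + 3282 = sqrt(-2305) + 3282 = I*sqrt(2305) + 3282 = 3282 + I*sqrt(2305)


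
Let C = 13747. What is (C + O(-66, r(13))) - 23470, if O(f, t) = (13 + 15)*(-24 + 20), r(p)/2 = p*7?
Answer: -9835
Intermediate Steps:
r(p) = 14*p (r(p) = 2*(p*7) = 2*(7*p) = 14*p)
O(f, t) = -112 (O(f, t) = 28*(-4) = -112)
(C + O(-66, r(13))) - 23470 = (13747 - 112) - 23470 = 13635 - 23470 = -9835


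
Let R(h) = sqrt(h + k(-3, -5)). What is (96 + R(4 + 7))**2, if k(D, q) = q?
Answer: (96 + sqrt(6))**2 ≈ 9692.3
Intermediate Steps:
R(h) = sqrt(-5 + h) (R(h) = sqrt(h - 5) = sqrt(-5 + h))
(96 + R(4 + 7))**2 = (96 + sqrt(-5 + (4 + 7)))**2 = (96 + sqrt(-5 + 11))**2 = (96 + sqrt(6))**2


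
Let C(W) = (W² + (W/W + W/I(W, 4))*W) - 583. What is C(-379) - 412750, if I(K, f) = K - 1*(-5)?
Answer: -101150195/374 ≈ -2.7046e+5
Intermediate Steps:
I(K, f) = 5 + K (I(K, f) = K + 5 = 5 + K)
C(W) = -583 + W² + W*(1 + W/(5 + W)) (C(W) = (W² + (W/W + W/(5 + W))*W) - 583 = (W² + (1 + W/(5 + W))*W) - 583 = (W² + W*(1 + W/(5 + W))) - 583 = -583 + W² + W*(1 + W/(5 + W)))
C(-379) - 412750 = ((-379)² + (5 - 379)*(-583 - 379 + (-379)²))/(5 - 379) - 412750 = (143641 - 374*(-583 - 379 + 143641))/(-374) - 412750 = -(143641 - 374*142679)/374 - 412750 = -(143641 - 53361946)/374 - 412750 = -1/374*(-53218305) - 412750 = 53218305/374 - 412750 = -101150195/374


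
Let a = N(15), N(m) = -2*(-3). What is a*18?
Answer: 108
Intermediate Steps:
N(m) = 6
a = 6
a*18 = 6*18 = 108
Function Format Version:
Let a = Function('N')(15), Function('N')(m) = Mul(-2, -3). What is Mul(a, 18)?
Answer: 108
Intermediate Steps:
Function('N')(m) = 6
a = 6
Mul(a, 18) = Mul(6, 18) = 108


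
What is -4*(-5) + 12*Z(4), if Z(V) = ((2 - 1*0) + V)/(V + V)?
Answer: 29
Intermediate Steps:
Z(V) = (2 + V)/(2*V) (Z(V) = ((2 + 0) + V)/((2*V)) = (2 + V)*(1/(2*V)) = (2 + V)/(2*V))
-4*(-5) + 12*Z(4) = -4*(-5) + 12*((½)*(2 + 4)/4) = 20 + 12*((½)*(¼)*6) = 20 + 12*(¾) = 20 + 9 = 29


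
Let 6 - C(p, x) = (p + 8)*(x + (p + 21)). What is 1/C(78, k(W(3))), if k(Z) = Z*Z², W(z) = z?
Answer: -1/10830 ≈ -9.2336e-5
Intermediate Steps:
k(Z) = Z³
C(p, x) = 6 - (8 + p)*(21 + p + x) (C(p, x) = 6 - (p + 8)*(x + (p + 21)) = 6 - (8 + p)*(x + (21 + p)) = 6 - (8 + p)*(21 + p + x))
1/C(78, k(W(3))) = 1/(-162 - 1*78² - 29*78 - 8*3³ - 1*78*3³) = 1/(-162 - 1*6084 - 2262 - 8*27 - 1*78*27) = 1/(-162 - 6084 - 2262 - 216 - 2106) = 1/(-10830) = -1/10830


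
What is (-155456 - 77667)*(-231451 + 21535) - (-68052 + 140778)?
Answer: 48936174942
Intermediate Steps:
(-155456 - 77667)*(-231451 + 21535) - (-68052 + 140778) = -233123*(-209916) - 1*72726 = 48936247668 - 72726 = 48936174942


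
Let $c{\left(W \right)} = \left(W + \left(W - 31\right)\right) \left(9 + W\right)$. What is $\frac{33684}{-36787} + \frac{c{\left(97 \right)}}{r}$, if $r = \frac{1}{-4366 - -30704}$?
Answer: $\frac{16740585157984}{36787} \approx 4.5507 \cdot 10^{8}$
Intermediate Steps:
$c{\left(W \right)} = \left(-31 + 2 W\right) \left(9 + W\right)$ ($c{\left(W \right)} = \left(W + \left(-31 + W\right)\right) \left(9 + W\right) = \left(-31 + 2 W\right) \left(9 + W\right)$)
$r = \frac{1}{26338}$ ($r = \frac{1}{-4366 + 30704} = \frac{1}{26338} \approx 3.7968 \cdot 10^{-5}$)
$\frac{33684}{-36787} + \frac{c{\left(97 \right)}}{r} = \frac{33684}{-36787} + \left(-279 - 1261 + 2 \cdot 97^{2}\right) \frac{1}{\frac{1}{26338}} = 33684 \left(- \frac{1}{36787}\right) + \left(-279 - 1261 + 2 \cdot 9409\right) 26338 = - \frac{33684}{36787} + \left(-279 - 1261 + 18818\right) 26338 = - \frac{33684}{36787} + 17278 \cdot 26338 = - \frac{33684}{36787} + 455067964 = \frac{16740585157984}{36787}$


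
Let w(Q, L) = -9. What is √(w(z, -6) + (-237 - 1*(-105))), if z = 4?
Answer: I*√141 ≈ 11.874*I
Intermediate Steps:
√(w(z, -6) + (-237 - 1*(-105))) = √(-9 + (-237 - 1*(-105))) = √(-9 + (-237 + 105)) = √(-9 - 132) = √(-141) = I*√141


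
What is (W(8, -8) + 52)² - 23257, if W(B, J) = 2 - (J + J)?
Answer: -18357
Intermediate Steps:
W(B, J) = 2 - 2*J
(W(8, -8) + 52)² - 23257 = ((2 - 2*(-8)) + 52)² - 23257 = ((2 + 16) + 52)² - 23257 = (18 + 52)² - 23257 = 70² - 23257 = 4900 - 23257 = -18357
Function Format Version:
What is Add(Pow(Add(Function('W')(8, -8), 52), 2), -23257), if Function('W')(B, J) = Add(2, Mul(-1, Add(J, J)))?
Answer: -18357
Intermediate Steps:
Function('W')(B, J) = Add(2, Mul(-2, J)) (Function('W')(B, J) = Add(2, Mul(-1, Mul(2, J))) = Add(2, Mul(-2, J)))
Add(Pow(Add(Function('W')(8, -8), 52), 2), -23257) = Add(Pow(Add(Add(2, Mul(-2, -8)), 52), 2), -23257) = Add(Pow(Add(Add(2, 16), 52), 2), -23257) = Add(Pow(Add(18, 52), 2), -23257) = Add(Pow(70, 2), -23257) = Add(4900, -23257) = -18357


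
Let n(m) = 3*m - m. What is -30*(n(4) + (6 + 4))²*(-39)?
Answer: 379080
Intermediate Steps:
n(m) = 2*m
-30*(n(4) + (6 + 4))²*(-39) = -30*(2*4 + (6 + 4))²*(-39) = -30*(8 + 10)²*(-39) = -30*18²*(-39) = -30*324*(-39) = -9720*(-39) = 379080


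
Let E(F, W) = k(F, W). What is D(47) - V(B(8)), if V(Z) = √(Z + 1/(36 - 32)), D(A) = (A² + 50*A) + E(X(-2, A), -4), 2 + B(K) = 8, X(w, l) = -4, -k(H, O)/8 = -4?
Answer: 9177/2 ≈ 4588.5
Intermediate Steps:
k(H, O) = 32 (k(H, O) = -8*(-4) = 32)
B(K) = 6 (B(K) = -2 + 8 = 6)
E(F, W) = 32
D(A) = 32 + A² + 50*A (D(A) = (A² + 50*A) + 32 = 32 + A² + 50*A)
V(Z) = √(¼ + Z) (V(Z) = √(Z + 1/4) = √(Z + ¼) = √(¼ + Z))
D(47) - V(B(8)) = (32 + 47² + 50*47) - √(1 + 4*6)/2 = (32 + 2209 + 2350) - √(1 + 24)/2 = 4591 - √25/2 = 4591 - 5/2 = 9177/2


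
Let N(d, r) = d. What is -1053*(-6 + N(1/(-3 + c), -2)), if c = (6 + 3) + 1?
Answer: 43173/7 ≈ 6167.6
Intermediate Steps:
c = 10 (c = 9 + 1 = 10)
-1053*(-6 + N(1/(-3 + c), -2)) = -1053*(-6 + 1/(-3 + 10)) = -1053*(-6 + 1/7) = -1053*(-6 + ⅐) = -1053*(-41/7) = 43173/7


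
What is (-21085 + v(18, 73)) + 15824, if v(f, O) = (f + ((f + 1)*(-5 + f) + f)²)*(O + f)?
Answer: 6386852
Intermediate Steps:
v(f, O) = (O + f)*(f + (f + (1 + f)*(-5 + f))²) (v(f, O) = (f + ((1 + f)*(-5 + f) + f)²)*(O + f) = (f + (f + (1 + f)*(-5 + f))²)*(O + f) = (O + f)*(f + (f + (1 + f)*(-5 + f))²))
(-21085 + v(18, 73)) + 15824 = (-21085 + (18² + 73*18 + 73*(5 - 1*18² + 3*18)² + 18*(5 - 1*18² + 3*18)²)) + 15824 = (-21085 + (324 + 1314 + 73*(5 - 1*324 + 54)² + 18*(5 - 1*324 + 54)²)) + 15824 = (-21085 + (324 + 1314 + 73*(5 - 324 + 54)² + 18*(5 - 324 + 54)²)) + 15824 = (-21085 + (324 + 1314 + 73*(-265)² + 18*(-265)²)) + 15824 = (-21085 + (324 + 1314 + 73*70225 + 18*70225)) + 15824 = (-21085 + (324 + 1314 + 5126425 + 1264050)) + 15824 = (-21085 + 6392113) + 15824 = 6371028 + 15824 = 6386852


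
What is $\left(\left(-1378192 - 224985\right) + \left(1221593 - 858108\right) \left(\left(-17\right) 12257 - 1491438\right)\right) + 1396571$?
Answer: $-617854554001$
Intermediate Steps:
$\left(\left(-1378192 - 224985\right) + \left(1221593 - 858108\right) \left(\left(-17\right) 12257 - 1491438\right)\right) + 1396571 = \left(\left(-1378192 - 224985\right) + 363485 \left(-208369 - 1491438\right)\right) + 1396571 = \left(-1603177 + 363485 \left(-1699807\right)\right) + 1396571 = \left(-1603177 - 617854347395\right) + 1396571 = -617855950572 + 1396571 = -617854554001$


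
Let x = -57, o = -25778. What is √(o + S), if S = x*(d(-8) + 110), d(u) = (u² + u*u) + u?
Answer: 2*I*√9722 ≈ 197.2*I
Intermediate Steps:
d(u) = u + 2*u² (d(u) = (u² + u²) + u = 2*u² + u = u + 2*u²)
S = -13110 (S = -57*(-8*(1 + 2*(-8)) + 110) = -57*(-8*(1 - 16) + 110) = -57*(-8*(-15) + 110) = -57*(120 + 110) = -57*230 = -13110)
√(o + S) = √(-25778 - 13110) = √(-38888) = 2*I*√9722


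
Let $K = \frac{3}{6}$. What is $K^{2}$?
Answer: $\frac{1}{4} \approx 0.25$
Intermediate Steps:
$K = \frac{1}{2}$ ($K = 3 \cdot \frac{1}{6} = \frac{1}{2} \approx 0.5$)
$K^{2} = \left(\frac{1}{2}\right)^{2} = \frac{1}{4}$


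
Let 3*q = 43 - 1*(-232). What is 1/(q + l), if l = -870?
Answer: -3/2335 ≈ -0.0012848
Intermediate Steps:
q = 275/3 (q = (43 - 1*(-232))/3 = (43 + 232)/3 = (⅓)*275 = 275/3 ≈ 91.667)
1/(q + l) = 1/(275/3 - 870) = 1/(-2335/3) = -3/2335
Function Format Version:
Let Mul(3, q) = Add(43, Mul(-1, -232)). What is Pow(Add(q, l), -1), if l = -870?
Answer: Rational(-3, 2335) ≈ -0.0012848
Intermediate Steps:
q = Rational(275, 3) (q = Mul(Rational(1, 3), Add(43, Mul(-1, -232))) = Mul(Rational(1, 3), Add(43, 232)) = Mul(Rational(1, 3), 275) = Rational(275, 3) ≈ 91.667)
Pow(Add(q, l), -1) = Pow(Add(Rational(275, 3), -870), -1) = Pow(Rational(-2335, 3), -1) = Rational(-3, 2335)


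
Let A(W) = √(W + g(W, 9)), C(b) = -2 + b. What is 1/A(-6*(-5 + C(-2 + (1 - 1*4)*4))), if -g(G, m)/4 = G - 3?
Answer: -I*√366/366 ≈ -0.052271*I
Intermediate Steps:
g(G, m) = 12 - 4*G (g(G, m) = -4*(G - 3) = -4*(-3 + G) = 12 - 4*G)
A(W) = √(12 - 3*W) (A(W) = √(W + (12 - 4*W)) = √(12 - 3*W))
1/A(-6*(-5 + C(-2 + (1 - 1*4)*4))) = 1/(√(12 - (-18)*(-5 + (-2 + (-2 + (1 - 1*4)*4))))) = 1/(√(12 - (-18)*(-5 + (-2 + (-2 + (1 - 4)*4))))) = 1/(√(12 - (-18)*(-5 + (-2 + (-2 - 3*4))))) = 1/(√(12 - (-18)*(-5 + (-2 + (-2 - 12))))) = 1/(√(12 - (-18)*(-5 + (-2 - 14)))) = 1/(√(12 - (-18)*(-5 - 16))) = 1/(√(12 - (-18)*(-21))) = 1/(√(12 - 3*126)) = 1/(√(12 - 378)) = 1/(√(-366)) = 1/(I*√366) = -I*√366/366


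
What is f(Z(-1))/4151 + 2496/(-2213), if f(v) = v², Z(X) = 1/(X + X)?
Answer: -41441371/36744652 ≈ -1.1278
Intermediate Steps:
Z(X) = 1/(2*X)
f(Z(-1))/4151 + 2496/(-2213) = ((½)/(-1))²/4151 + 2496/(-2213) = ((½)*(-1))²*(1/4151) + 2496*(-1/2213) = (-½)²*(1/4151) - 2496/2213 = (¼)*(1/4151) - 2496/2213 = 1/16604 - 2496/2213 = -41441371/36744652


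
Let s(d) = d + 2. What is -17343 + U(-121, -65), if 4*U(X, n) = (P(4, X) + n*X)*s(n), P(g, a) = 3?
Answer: -141264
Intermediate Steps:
s(d) = 2 + d
U(X, n) = (2 + n)*(3 + X*n)/4 (U(X, n) = ((3 + n*X)*(2 + n))/4 = ((3 + X*n)*(2 + n))/4 = ((2 + n)*(3 + X*n))/4 = (2 + n)*(3 + X*n)/4)
-17343 + U(-121, -65) = -17343 + (2 - 65)*(3 - 121*(-65))/4 = -17343 + (¼)*(-63)*(3 + 7865) = -17343 + (¼)*(-63)*7868 = -17343 - 123921 = -141264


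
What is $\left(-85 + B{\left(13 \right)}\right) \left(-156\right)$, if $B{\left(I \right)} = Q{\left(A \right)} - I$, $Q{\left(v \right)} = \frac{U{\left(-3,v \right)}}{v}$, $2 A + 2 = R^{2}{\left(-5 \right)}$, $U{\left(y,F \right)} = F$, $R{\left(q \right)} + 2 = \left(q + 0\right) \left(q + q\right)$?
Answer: $15132$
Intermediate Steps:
$R{\left(q \right)} = -2 + 2 q^{2}$ ($R{\left(q \right)} = -2 + \left(q + 0\right) \left(q + q\right) = -2 + q 2 q = -2 + 2 q^{2}$)
$A = 1151$ ($A = -1 + \frac{\left(-2 + 2 \left(-5\right)^{2}\right)^{2}}{2} = -1 + \frac{\left(-2 + 2 \cdot 25\right)^{2}}{2} = -1 + \frac{\left(-2 + 50\right)^{2}}{2} = -1 + \frac{48^{2}}{2} = -1 + \frac{1}{2} \cdot 2304 = -1 + 1152 = 1151$)
$Q{\left(v \right)} = 1$ ($Q{\left(v \right)} = \frac{v}{v} = 1$)
$B{\left(I \right)} = 1 - I$
$\left(-85 + B{\left(13 \right)}\right) \left(-156\right) = \left(-85 + \left(1 - 13\right)\right) \left(-156\right) = \left(-85 - 12\right) \left(-156\right) = \left(-97\right) \left(-156\right) = 15132$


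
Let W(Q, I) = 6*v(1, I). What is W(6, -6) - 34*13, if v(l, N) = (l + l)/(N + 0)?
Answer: -444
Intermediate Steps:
v(l, N) = 2*l/N (v(l, N) = (2*l)/N = 2*l/N)
W(Q, I) = 12/I (W(Q, I) = 6*(2*1/I) = 6*(2/I) = 12/I)
W(6, -6) - 34*13 = 12/(-6) - 34*13 = 12*(-1/6) - 442 = -2 - 442 = -444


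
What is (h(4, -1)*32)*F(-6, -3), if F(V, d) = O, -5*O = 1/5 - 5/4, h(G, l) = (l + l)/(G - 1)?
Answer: -112/25 ≈ -4.4800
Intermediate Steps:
h(G, l) = 2*l/(-1 + G) (h(G, l) = (2*l)/(-1 + G) = 2*l/(-1 + G))
O = 21/100 (O = -(1/5 - 5/4)/5 = -1/5*(-21/20) = 21/100 ≈ 0.21000)
F(V, d) = 21/100
(h(4, -1)*32)*F(-6, -3) = ((2*(-1)/(-1 + 4))*32)*(21/100) = ((2*(-1)/3)*32)*(21/100) = ((2*(-1)*(1/3))*32)*(21/100) = -2/3*32*(21/100) = -64/3*21/100 = -112/25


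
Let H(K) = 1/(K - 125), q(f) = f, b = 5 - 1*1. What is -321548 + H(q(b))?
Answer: -38907309/121 ≈ -3.2155e+5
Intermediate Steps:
b = 4 (b = 5 - 1 = 4)
H(K) = 1/(-125 + K)
-321548 + H(q(b)) = -321548 + 1/(-125 + 4) = -321548 + 1/(-121) = -321548 - 1/121 = -38907309/121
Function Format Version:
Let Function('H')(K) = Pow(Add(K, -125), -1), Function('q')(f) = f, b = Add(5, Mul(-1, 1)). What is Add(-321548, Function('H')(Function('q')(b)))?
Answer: Rational(-38907309, 121) ≈ -3.2155e+5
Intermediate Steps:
b = 4 (b = Add(5, -1) = 4)
Function('H')(K) = Pow(Add(-125, K), -1)
Add(-321548, Function('H')(Function('q')(b))) = Add(-321548, Pow(Add(-125, 4), -1)) = Add(-321548, Pow(-121, -1)) = Add(-321548, Rational(-1, 121)) = Rational(-38907309, 121)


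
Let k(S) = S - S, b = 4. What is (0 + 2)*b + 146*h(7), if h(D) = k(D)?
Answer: 8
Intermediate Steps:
k(S) = 0
h(D) = 0
(0 + 2)*b + 146*h(7) = (0 + 2)*4 + 146*0 = 2*4 + 0 = 8 + 0 = 8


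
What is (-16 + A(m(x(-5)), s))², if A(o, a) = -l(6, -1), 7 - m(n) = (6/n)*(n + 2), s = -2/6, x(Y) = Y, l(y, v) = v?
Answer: 225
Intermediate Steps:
s = -⅓ (s = -2*⅙ = -⅓ ≈ -0.33333)
m(n) = 7 - 6*(2 + n)/n (m(n) = 7 - 6/n*(n + 2) = 7 - 6/n*(2 + n) = 7 - 6*(2 + n)/n)
A(o, a) = 1 (A(o, a) = -1*(-1) = 1)
(-16 + A(m(x(-5)), s))² = (-16 + 1)² = (-15)² = 225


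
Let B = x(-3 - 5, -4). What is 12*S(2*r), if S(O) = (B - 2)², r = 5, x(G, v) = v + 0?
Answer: 432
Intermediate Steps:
x(G, v) = v
B = -4
S(O) = 36 (S(O) = (-4 - 2)² = (-6)² = 36)
12*S(2*r) = 12*36 = 432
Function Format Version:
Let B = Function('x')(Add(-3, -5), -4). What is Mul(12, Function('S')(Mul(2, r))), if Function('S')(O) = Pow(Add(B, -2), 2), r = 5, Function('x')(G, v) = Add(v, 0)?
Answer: 432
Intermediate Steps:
Function('x')(G, v) = v
B = -4
Function('S')(O) = 36 (Function('S')(O) = Pow(Add(-4, -2), 2) = Pow(-6, 2) = 36)
Mul(12, Function('S')(Mul(2, r))) = Mul(12, 36) = 432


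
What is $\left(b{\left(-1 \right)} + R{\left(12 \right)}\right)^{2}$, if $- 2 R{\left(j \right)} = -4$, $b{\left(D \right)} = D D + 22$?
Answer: $625$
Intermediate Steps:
$b{\left(D \right)} = 22 + D^{2}$ ($b{\left(D \right)} = D^{2} + 22 = 22 + D^{2}$)
$R{\left(j \right)} = 2$ ($R{\left(j \right)} = \left(- \frac{1}{2}\right) \left(-4\right) = 2$)
$\left(b{\left(-1 \right)} + R{\left(12 \right)}\right)^{2} = \left(\left(22 + \left(-1\right)^{2}\right) + 2\right)^{2} = \left(\left(22 + 1\right) + 2\right)^{2} = \left(23 + 2\right)^{2} = 25^{2} = 625$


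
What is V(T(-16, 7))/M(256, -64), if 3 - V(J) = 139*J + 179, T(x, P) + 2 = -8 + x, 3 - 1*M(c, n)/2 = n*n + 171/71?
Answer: -122049/290774 ≈ -0.41974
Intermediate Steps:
M(c, n) = 84/71 - 2*n² (M(c, n) = 6 - 2*(n*n + 171/71) = 6 - 2*(n² + 171*(1/71)) = 6 - 2*(n² + 171/71) = 6 - 2*(171/71 + n²) = 6 + (-342/71 - 2*n²) = 84/71 - 2*n²)
T(x, P) = -10 + x (T(x, P) = -2 + (-8 + x) = -10 + x)
V(J) = -176 - 139*J (V(J) = 3 - (139*J + 179) = 3 - (179 + 139*J) = 3 + (-179 - 139*J) = -176 - 139*J)
V(T(-16, 7))/M(256, -64) = (-176 - 139*(-10 - 16))/(84/71 - 2*(-64)²) = (-176 - 139*(-26))/(84/71 - 2*4096) = (-176 + 3614)/(84/71 - 8192) = 3438/(-581548/71) = 3438*(-71/581548) = -122049/290774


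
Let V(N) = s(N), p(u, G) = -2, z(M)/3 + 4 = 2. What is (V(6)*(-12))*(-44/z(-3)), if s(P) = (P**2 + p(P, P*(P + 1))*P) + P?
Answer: -2640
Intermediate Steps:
z(M) = -6 (z(M) = -12 + 3*2 = -12 + 6 = -6)
s(P) = P**2 - P (s(P) = (P**2 - 2*P) + P = P**2 - P)
V(N) = N*(-1 + N)
(V(6)*(-12))*(-44/z(-3)) = ((6*(-1 + 6))*(-12))*(-44/(-6)) = ((6*5)*(-12))*(-44*(-1/6)) = (30*(-12))*(22/3) = -360*22/3 = -2640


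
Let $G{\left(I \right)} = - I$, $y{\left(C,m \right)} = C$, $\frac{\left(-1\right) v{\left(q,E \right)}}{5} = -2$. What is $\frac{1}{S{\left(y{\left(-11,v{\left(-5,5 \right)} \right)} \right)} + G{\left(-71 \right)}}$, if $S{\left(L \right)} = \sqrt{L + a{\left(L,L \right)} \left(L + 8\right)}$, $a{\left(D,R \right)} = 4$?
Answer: $\frac{71}{5064} - \frac{i \sqrt{23}}{5064} \approx 0.014021 - 0.00094704 i$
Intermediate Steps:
$v{\left(q,E \right)} = 10$ ($v{\left(q,E \right)} = \left(-5\right) \left(-2\right) = 10$)
$S{\left(L \right)} = \sqrt{32 + 5 L}$ ($S{\left(L \right)} = \sqrt{L + 4 \left(L + 8\right)} = \sqrt{L + 4 \left(8 + L\right)} = \sqrt{L + \left(32 + 4 L\right)} = \sqrt{32 + 5 L}$)
$\frac{1}{S{\left(y{\left(-11,v{\left(-5,5 \right)} \right)} \right)} + G{\left(-71 \right)}} = \frac{1}{\sqrt{32 + 5 \left(-11\right)} - -71} = \frac{1}{\sqrt{32 - 55} + 71} = \frac{1}{\sqrt{-23} + 71} = \frac{1}{i \sqrt{23} + 71} = \frac{1}{71 + i \sqrt{23}}$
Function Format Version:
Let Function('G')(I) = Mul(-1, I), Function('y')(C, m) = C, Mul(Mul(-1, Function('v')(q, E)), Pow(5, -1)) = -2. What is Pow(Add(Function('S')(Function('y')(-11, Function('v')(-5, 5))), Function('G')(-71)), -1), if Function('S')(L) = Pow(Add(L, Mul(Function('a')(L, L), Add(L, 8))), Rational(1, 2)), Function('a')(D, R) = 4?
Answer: Add(Rational(71, 5064), Mul(Rational(-1, 5064), I, Pow(23, Rational(1, 2)))) ≈ Add(0.014021, Mul(-0.00094704, I))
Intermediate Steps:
Function('v')(q, E) = 10 (Function('v')(q, E) = Mul(-5, -2) = 10)
Function('S')(L) = Pow(Add(32, Mul(5, L)), Rational(1, 2)) (Function('S')(L) = Pow(Add(L, Mul(4, Add(L, 8))), Rational(1, 2)) = Pow(Add(L, Mul(4, Add(8, L))), Rational(1, 2)) = Pow(Add(L, Add(32, Mul(4, L))), Rational(1, 2)) = Pow(Add(32, Mul(5, L)), Rational(1, 2)))
Pow(Add(Function('S')(Function('y')(-11, Function('v')(-5, 5))), Function('G')(-71)), -1) = Pow(Add(Pow(Add(32, Mul(5, -11)), Rational(1, 2)), Mul(-1, -71)), -1) = Pow(Add(Pow(Add(32, -55), Rational(1, 2)), 71), -1) = Pow(Add(Pow(-23, Rational(1, 2)), 71), -1) = Pow(Add(Mul(I, Pow(23, Rational(1, 2))), 71), -1) = Pow(Add(71, Mul(I, Pow(23, Rational(1, 2)))), -1)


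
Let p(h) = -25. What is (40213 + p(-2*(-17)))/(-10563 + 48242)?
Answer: 40188/37679 ≈ 1.0666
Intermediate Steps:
(40213 + p(-2*(-17)))/(-10563 + 48242) = (40213 - 25)/(-10563 + 48242) = 40188/37679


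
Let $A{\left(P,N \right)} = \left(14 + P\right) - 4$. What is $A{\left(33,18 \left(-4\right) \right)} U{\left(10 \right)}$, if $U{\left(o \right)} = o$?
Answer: $430$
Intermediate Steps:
$A{\left(P,N \right)} = 10 + P$
$A{\left(33,18 \left(-4\right) \right)} U{\left(10 \right)} = \left(10 + 33\right) 10 = 43 \cdot 10 = 430$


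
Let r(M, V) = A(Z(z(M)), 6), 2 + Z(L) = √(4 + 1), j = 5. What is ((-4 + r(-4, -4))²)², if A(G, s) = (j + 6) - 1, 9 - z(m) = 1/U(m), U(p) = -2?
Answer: 1296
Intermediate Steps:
z(m) = 19/2 (z(m) = 9 - 1/(-2) = 9 - 1*(-½) = 9 + ½ = 19/2)
Z(L) = -2 + √5 (Z(L) = -2 + √(4 + 1) = -2 + √5)
A(G, s) = 10 (A(G, s) = (5 + 6) - 1 = 11 - 1 = 10)
r(M, V) = 10
((-4 + r(-4, -4))²)² = ((-4 + 10)²)² = (6²)² = 36² = 1296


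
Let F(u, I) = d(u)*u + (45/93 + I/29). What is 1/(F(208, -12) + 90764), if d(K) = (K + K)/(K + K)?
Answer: 899/81783891 ≈ 1.0992e-5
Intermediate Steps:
d(K) = 1 (d(K) = (2*K)/((2*K)) = (2*K)*(1/(2*K)) = 1)
F(u, I) = 15/31 + u + I/29 (F(u, I) = 1*u + (45/93 + I/29) = u + (45*(1/93) + I*(1/29)) = u + (15/31 + I/29) = 15/31 + u + I/29)
1/(F(208, -12) + 90764) = 1/((15/31 + 208 + (1/29)*(-12)) + 90764) = 1/((15/31 + 208 - 12/29) + 90764) = 1/(187055/899 + 90764) = 1/(81783891/899) = 899/81783891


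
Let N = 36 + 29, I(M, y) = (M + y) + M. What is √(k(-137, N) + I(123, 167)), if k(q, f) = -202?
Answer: √211 ≈ 14.526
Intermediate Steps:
I(M, y) = y + 2*M
N = 65
√(k(-137, N) + I(123, 167)) = √(-202 + (167 + 2*123)) = √(-202 + (167 + 246)) = √(-202 + 413) = √211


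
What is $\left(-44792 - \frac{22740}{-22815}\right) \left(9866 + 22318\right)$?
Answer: $- \frac{243622566816}{169} \approx -1.4416 \cdot 10^{9}$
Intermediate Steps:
$\left(-44792 - \frac{22740}{-22815}\right) \left(9866 + 22318\right) = \left(-44792 - - \frac{1516}{1521}\right) 32184 = \left(-44792 + \frac{1516}{1521}\right) 32184 = \left(- \frac{68127116}{1521}\right) 32184 = - \frac{243622566816}{169}$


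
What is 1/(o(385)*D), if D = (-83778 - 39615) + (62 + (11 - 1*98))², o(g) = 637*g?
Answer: -1/30108238160 ≈ -3.3213e-11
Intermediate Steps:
D = -122768 (D = -123393 + (62 + (11 - 98))² = -123393 + (62 - 87)² = -123393 + (-25)² = -123393 + 625 = -122768)
1/(o(385)*D) = 1/((637*385)*(-122768)) = -1/122768/245245 = (1/245245)*(-1/122768) = -1/30108238160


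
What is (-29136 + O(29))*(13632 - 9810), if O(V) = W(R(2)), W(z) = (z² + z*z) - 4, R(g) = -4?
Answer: -111250776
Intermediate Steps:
W(z) = -4 + 2*z² (W(z) = (z² + z²) - 4 = 2*z² - 4 = -4 + 2*z²)
O(V) = 28 (O(V) = -4 + 2*(-4)² = -4 + 2*16 = -4 + 32 = 28)
(-29136 + O(29))*(13632 - 9810) = (-29136 + 28)*(13632 - 9810) = -29108*3822 = -111250776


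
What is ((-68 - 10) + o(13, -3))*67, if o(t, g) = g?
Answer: -5427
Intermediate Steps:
((-68 - 10) + o(13, -3))*67 = ((-68 - 10) - 3)*67 = (-78 - 3)*67 = -81*67 = -5427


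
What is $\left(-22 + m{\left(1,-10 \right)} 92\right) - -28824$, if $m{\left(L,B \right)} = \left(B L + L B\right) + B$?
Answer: $26042$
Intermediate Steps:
$m{\left(L,B \right)} = B + 2 B L$ ($m{\left(L,B \right)} = \left(B L + B L\right) + B = 2 B L + B = B + 2 B L$)
$\left(-22 + m{\left(1,-10 \right)} 92\right) - -28824 = \left(-22 + - 10 \left(1 + 2 \cdot 1\right) 92\right) - -28824 = \left(-22 + - 10 \left(1 + 2\right) 92\right) + 28824 = \left(-22 + \left(-10\right) 3 \cdot 92\right) + 28824 = \left(-22 - 2760\right) + 28824 = -2782 + 28824 = 26042$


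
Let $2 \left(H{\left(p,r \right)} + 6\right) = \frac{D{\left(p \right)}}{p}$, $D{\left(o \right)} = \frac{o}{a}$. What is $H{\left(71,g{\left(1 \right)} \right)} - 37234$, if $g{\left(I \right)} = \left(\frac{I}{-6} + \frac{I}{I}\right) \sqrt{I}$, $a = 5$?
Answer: $- \frac{372399}{10} \approx -37240.0$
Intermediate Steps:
$D{\left(o \right)} = \frac{o}{5}$
$g{\left(I \right)} = \sqrt{I} \left(1 - \frac{I}{6}\right)$ ($g{\left(I \right)} = \left(I \left(- \frac{1}{6}\right) + 1\right) \sqrt{I} = \left(- \frac{I}{6} + 1\right) \sqrt{I} = \left(1 - \frac{I}{6}\right) \sqrt{I} = \sqrt{I} \left(1 - \frac{I}{6}\right)$)
$H{\left(p,r \right)} = - \frac{59}{10}$ ($H{\left(p,r \right)} = -6 + \frac{\frac{p}{5} \frac{1}{p}}{2} = -6 + \frac{1}{2} \cdot \frac{1}{5} = -6 + \frac{1}{10} = - \frac{59}{10}$)
$H{\left(71,g{\left(1 \right)} \right)} - 37234 = - \frac{59}{10} - 37234 = - \frac{372399}{10}$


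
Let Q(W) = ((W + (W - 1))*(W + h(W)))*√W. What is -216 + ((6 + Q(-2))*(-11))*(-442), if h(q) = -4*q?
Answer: 28956 - 145860*I*√2 ≈ 28956.0 - 2.0628e+5*I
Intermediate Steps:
Q(W) = -3*W^(3/2)*(-1 + 2*W) (Q(W) = ((W + (W - 1))*(W - 4*W))*√W = ((W + (-1 + W))*(-3*W))*√W = ((-1 + 2*W)*(-3*W))*√W = (-3*W*(-1 + 2*W))*√W = -3*W^(3/2)*(-1 + 2*W))
-216 + ((6 + Q(-2))*(-11))*(-442) = -216 + ((6 + (-2)^(3/2)*(3 - 6*(-2)))*(-11))*(-442) = -216 + ((6 + (-2*I*√2)*(3 + 12))*(-11))*(-442) = -216 + ((6 - 2*I*√2*15)*(-11))*(-442) = -216 + ((6 - 30*I*√2)*(-11))*(-442) = -216 + (-66 + 330*I*√2)*(-442) = -216 + (29172 - 145860*I*√2) = 28956 - 145860*I*√2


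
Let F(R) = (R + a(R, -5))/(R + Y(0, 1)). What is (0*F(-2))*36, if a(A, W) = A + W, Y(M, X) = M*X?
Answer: 0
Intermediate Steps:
F(R) = (-5 + 2*R)/R (F(R) = (R + (R - 5))/(R + 0*1) = (R + (-5 + R))/(R + 0) = (-5 + 2*R)/R)
(0*F(-2))*36 = (0*(2 - 5/(-2)))*36 = (0*(2 - 5*(-1/2)))*36 = (0*(2 + 5/2))*36 = (0*(9/2))*36 = 0*36 = 0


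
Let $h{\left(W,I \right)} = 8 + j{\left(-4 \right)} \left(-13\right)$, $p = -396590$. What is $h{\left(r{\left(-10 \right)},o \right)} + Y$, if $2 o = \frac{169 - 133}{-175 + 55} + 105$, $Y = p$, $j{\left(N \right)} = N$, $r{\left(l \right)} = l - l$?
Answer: $-396530$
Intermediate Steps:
$r{\left(l \right)} = 0$
$Y = -396590$
$o = \frac{1047}{20}$ ($o = \frac{\frac{169 - 133}{-175 + 55} + 105}{2} = \frac{\frac{36}{-120} + 105}{2} = \frac{36 \left(- \frac{1}{120}\right) + 105}{2} = \frac{- \frac{3}{10} + 105}{2} = \frac{1}{2} \cdot \frac{1047}{10} = \frac{1047}{20} \approx 52.35$)
$h{\left(W,I \right)} = 60$ ($h{\left(W,I \right)} = 8 - -52 = 8 + 52 = 60$)
$h{\left(r{\left(-10 \right)},o \right)} + Y = 60 - 396590 = -396530$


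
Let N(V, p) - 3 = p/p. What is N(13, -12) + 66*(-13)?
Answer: -854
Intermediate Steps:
N(V, p) = 4 (N(V, p) = 3 + p/p = 3 + 1 = 4)
N(13, -12) + 66*(-13) = 4 + 66*(-13) = 4 - 858 = -854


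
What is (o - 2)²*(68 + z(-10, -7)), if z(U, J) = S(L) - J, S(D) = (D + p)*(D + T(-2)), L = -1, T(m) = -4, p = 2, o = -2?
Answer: 1120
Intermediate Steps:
S(D) = (-4 + D)*(2 + D) (S(D) = (D + 2)*(D - 4) = (2 + D)*(-4 + D) = (-4 + D)*(2 + D))
z(U, J) = -5 - J (z(U, J) = (-8 + (-1)² - 2*(-1)) - J = (-8 + 1 + 2) - J = -5 - J)
(o - 2)²*(68 + z(-10, -7)) = (-2 - 2)²*(68 + (-5 - 1*(-7))) = (-4)²*(68 + (-5 + 7)) = 16*(68 + 2) = 16*70 = 1120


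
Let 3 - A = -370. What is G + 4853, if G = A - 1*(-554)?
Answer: 5780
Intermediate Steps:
A = 373 (A = 3 - 1*(-370) = 3 + 370 = 373)
G = 927 (G = 373 - 1*(-554) = 373 + 554 = 927)
G + 4853 = 927 + 4853 = 5780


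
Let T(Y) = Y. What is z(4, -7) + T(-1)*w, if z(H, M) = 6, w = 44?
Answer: -38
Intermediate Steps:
z(4, -7) + T(-1)*w = 6 - 1*44 = 6 - 44 = -38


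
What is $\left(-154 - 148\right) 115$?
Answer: $-34730$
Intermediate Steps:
$\left(-154 - 148\right) 115 = \left(-302\right) 115 = -34730$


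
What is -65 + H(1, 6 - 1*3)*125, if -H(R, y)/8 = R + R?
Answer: -2065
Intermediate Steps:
H(R, y) = -16*R (H(R, y) = -8*(R + R) = -16*R)
-65 + H(1, 6 - 1*3)*125 = -65 - 16*1*125 = -65 - 16*125 = -65 - 2000 = -2065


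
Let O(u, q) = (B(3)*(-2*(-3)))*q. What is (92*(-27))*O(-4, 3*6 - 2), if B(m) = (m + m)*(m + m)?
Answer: -8584704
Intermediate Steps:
B(m) = 4*m² (B(m) = (2*m)*(2*m) = 4*m²)
O(u, q) = 216*q (O(u, q) = ((4*3²)*(-2*(-3)))*q = ((4*9)*6)*q = (36*6)*q = 216*q)
(92*(-27))*O(-4, 3*6 - 2) = (92*(-27))*(216*(3*6 - 2)) = -536544*(18 - 2) = -536544*16 = -2484*3456 = -8584704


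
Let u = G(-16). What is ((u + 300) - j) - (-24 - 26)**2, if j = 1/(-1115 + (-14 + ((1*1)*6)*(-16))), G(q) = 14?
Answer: -2677849/1225 ≈ -2186.0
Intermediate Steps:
u = 14
j = -1/1225 (j = 1/(-1115 + (-14 + (1*6)*(-16))) = 1/(-1115 + (-14 + 6*(-16))) = 1/(-1115 + (-14 - 96)) = 1/(-1115 - 110) = 1/(-1225) = -1/1225 ≈ -0.00081633)
((u + 300) - j) - (-24 - 26)**2 = ((14 + 300) - 1*(-1/1225)) - (-24 - 26)**2 = (314 + 1/1225) - 1*(-50)**2 = 384651/1225 - 1*2500 = 384651/1225 - 2500 = -2677849/1225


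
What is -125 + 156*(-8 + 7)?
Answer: -281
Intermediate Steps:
-125 + 156*(-8 + 7) = -125 + 156*(-1) = -125 - 156 = -281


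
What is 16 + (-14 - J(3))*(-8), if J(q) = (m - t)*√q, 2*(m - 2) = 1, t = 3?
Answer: 128 - 4*√3 ≈ 121.07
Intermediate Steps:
m = 5/2 (m = 2 + (½)*1 = 2 + ½ = 5/2 ≈ 2.5000)
J(q) = -√q/2 (J(q) = (5/2 - 1*3)*√q = (5/2 - 3)*√q = -√q/2)
16 + (-14 - J(3))*(-8) = 16 + (-14 - (-1)*√3/2)*(-8) = 16 + (-14 + √3/2)*(-8) = 16 + (112 - 4*√3) = 128 - 4*√3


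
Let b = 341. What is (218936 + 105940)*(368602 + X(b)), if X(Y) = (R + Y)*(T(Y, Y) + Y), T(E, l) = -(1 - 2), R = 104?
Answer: 169192821792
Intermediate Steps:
T(E, l) = 1 (T(E, l) = -1*(-1) = 1)
X(Y) = (1 + Y)*(104 + Y) (X(Y) = (104 + Y)*(1 + Y) = (1 + Y)*(104 + Y))
(218936 + 105940)*(368602 + X(b)) = (218936 + 105940)*(368602 + (104 + 341² + 105*341)) = 324876*(368602 + (104 + 116281 + 35805)) = 324876*(368602 + 152190) = 324876*520792 = 169192821792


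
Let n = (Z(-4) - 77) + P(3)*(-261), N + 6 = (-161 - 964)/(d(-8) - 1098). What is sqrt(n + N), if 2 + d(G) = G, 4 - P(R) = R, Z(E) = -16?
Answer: 3*I*sqrt(12242015)/554 ≈ 18.947*I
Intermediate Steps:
P(R) = 4 - R
d(G) = -2 + G
N = -5523/1108 (N = -6 + (-161 - 964)/((-2 - 8) - 1098) = -6 - 1125/(-10 - 1098) = -6 - 1125/(-1108) = -6 - 1125*(-1/1108) = -6 + 1125/1108 = -5523/1108 ≈ -4.9847)
n = -354 (n = (-16 - 77) + (4 - 1*3)*(-261) = -93 + (4 - 3)*(-261) = -93 + 1*(-261) = -93 - 261 = -354)
sqrt(n + N) = sqrt(-354 - 5523/1108) = sqrt(-397755/1108) = 3*I*sqrt(12242015)/554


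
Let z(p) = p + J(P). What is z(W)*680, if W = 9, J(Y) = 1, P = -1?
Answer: 6800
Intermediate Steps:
z(p) = 1 + p (z(p) = p + 1 = 1 + p)
z(W)*680 = (1 + 9)*680 = 10*680 = 6800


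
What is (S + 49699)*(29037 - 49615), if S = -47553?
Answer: -44160388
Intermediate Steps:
(S + 49699)*(29037 - 49615) = (-47553 + 49699)*(29037 - 49615) = 2146*(-20578) = -44160388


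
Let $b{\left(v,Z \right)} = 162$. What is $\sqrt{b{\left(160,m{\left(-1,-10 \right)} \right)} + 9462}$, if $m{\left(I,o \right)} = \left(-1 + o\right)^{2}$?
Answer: $2 \sqrt{2406} \approx 98.102$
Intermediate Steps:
$\sqrt{b{\left(160,m{\left(-1,-10 \right)} \right)} + 9462} = \sqrt{162 + 9462} = \sqrt{9624} = 2 \sqrt{2406}$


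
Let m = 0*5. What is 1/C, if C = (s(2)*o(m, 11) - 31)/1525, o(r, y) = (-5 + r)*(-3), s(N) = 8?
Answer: 1525/89 ≈ 17.135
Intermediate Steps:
m = 0
o(r, y) = 15 - 3*r
C = 89/1525 (C = (8*(15 - 3*0) - 31)/1525 = (8*(15 + 0) - 31)*(1/1525) = (8*15 - 31)*(1/1525) = (120 - 31)*(1/1525) = 89*(1/1525) = 89/1525 ≈ 0.058361)
1/C = 1/(89/1525) = 1525/89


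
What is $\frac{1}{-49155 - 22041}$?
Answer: $- \frac{1}{71196} \approx -1.4046 \cdot 10^{-5}$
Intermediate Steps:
$\frac{1}{-49155 - 22041} = \frac{1}{-71196} = - \frac{1}{71196}$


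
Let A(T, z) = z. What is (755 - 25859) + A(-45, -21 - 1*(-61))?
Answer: -25064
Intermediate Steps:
(755 - 25859) + A(-45, -21 - 1*(-61)) = (755 - 25859) + (-21 - 1*(-61)) = -25104 + (-21 + 61) = -25104 + 40 = -25064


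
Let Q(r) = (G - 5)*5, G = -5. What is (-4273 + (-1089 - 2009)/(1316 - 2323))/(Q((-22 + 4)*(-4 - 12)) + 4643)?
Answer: -1433271/1541717 ≈ -0.92966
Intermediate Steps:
Q(r) = -50 (Q(r) = (-5 - 5)*5 = -10*5 = -50)
(-4273 + (-1089 - 2009)/(1316 - 2323))/(Q((-22 + 4)*(-4 - 12)) + 4643) = (-4273 + (-1089 - 2009)/(1316 - 2323))/(-50 + 4643) = (-4273 - 3098/(-1007))/4593 = (-4273 - 3098*(-1/1007))*(1/4593) = (-4273 + 3098/1007)*(1/4593) = -4299813/1007*1/4593 = -1433271/1541717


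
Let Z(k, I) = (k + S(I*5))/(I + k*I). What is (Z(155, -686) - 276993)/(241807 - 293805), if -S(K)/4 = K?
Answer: 9880898921/1854872656 ≈ 5.3270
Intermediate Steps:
S(K) = -4*K
Z(k, I) = (k - 20*I)/(I + I*k) (Z(k, I) = (k - 4*I*5)/(I + k*I) = (k - 20*I)/(I + I*k))
(Z(155, -686) - 276993)/(241807 - 293805) = ((155 - 20*(-686))/((-686)*(1 + 155)) - 276993)/(241807 - 293805) = (-1/686*(155 + 13720)/156 - 276993)/(-51998) = (-1/686*1/156*13875 - 276993)*(-1/51998) = (-4625/35672 - 276993)*(-1/51998) = -9880898921/35672*(-1/51998) = 9880898921/1854872656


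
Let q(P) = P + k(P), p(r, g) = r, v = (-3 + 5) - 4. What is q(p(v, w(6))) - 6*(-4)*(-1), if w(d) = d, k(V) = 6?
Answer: -20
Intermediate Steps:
v = -2 (v = 2 - 4 = -2)
q(P) = 6 + P (q(P) = P + 6 = 6 + P)
q(p(v, w(6))) - 6*(-4)*(-1) = (6 - 2) - 6*(-4)*(-1) = 4 - (-24)*(-1) = 4 - 1*24 = 4 - 24 = -20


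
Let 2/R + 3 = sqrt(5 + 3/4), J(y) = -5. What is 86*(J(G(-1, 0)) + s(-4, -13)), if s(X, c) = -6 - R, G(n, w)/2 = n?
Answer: -10234/13 + 344*sqrt(23)/13 ≈ -660.33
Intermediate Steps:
G(n, w) = 2*n
R = 2/(-3 + sqrt(23)/2) (R = 2/(-3 + sqrt(5 + 3/4)) = 2/(-3 + sqrt(23/4)) = 2/(-3 + sqrt(23)/2) ≈ -3.3218)
s(X, c) = -54/13 + 4*sqrt(23)/13 (s(X, c) = -6 - (-24/13 - 4*sqrt(23)/13) = -6 + (24/13 + 4*sqrt(23)/13) = -54/13 + 4*sqrt(23)/13)
86*(J(G(-1, 0)) + s(-4, -13)) = 86*(-5 + (-54/13 + 4*sqrt(23)/13)) = 86*(-119/13 + 4*sqrt(23)/13) = -10234/13 + 344*sqrt(23)/13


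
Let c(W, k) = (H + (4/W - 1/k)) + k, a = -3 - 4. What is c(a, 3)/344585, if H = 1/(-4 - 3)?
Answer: 41/7236285 ≈ 5.6659e-6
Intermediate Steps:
H = -⅐ (H = 1/(-7) = -⅐ ≈ -0.14286)
a = -7
c(W, k) = -⅐ + k - 1/k + 4/W (c(W, k) = (-⅐ + (4/W - 1/k)) + k = (-⅐ + (-1/k + 4/W)) + k = (-⅐ - 1/k + 4/W) + k = -⅐ + k - 1/k + 4/W)
c(a, 3)/344585 = (-⅐ + 3 - 1/3 + 4/(-7))/344585 = (-⅐ + 3 - 1*⅓ + 4*(-⅐))/344585 = (-⅐ + 3 - ⅓ - 4/7)/344585 = (1/344585)*(41/21) = 41/7236285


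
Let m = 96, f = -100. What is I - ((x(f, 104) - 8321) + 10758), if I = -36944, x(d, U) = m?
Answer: -39477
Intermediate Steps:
x(d, U) = 96
I - ((x(f, 104) - 8321) + 10758) = -36944 - ((96 - 8321) + 10758) = -36944 - (-8225 + 10758) = -36944 - 1*2533 = -36944 - 2533 = -39477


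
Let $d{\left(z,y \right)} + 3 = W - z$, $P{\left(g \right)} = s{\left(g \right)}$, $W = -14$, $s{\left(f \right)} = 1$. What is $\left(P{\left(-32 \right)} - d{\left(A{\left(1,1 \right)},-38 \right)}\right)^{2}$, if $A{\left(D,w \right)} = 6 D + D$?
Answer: $625$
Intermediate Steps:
$A{\left(D,w \right)} = 7 D$
$P{\left(g \right)} = 1$
$d{\left(z,y \right)} = -17 - z$ ($d{\left(z,y \right)} = -3 - \left(14 + z\right) = -17 - z$)
$\left(P{\left(-32 \right)} - d{\left(A{\left(1,1 \right)},-38 \right)}\right)^{2} = \left(1 - \left(-17 - 7 \cdot 1\right)\right)^{2} = \left(1 - \left(-17 - 7\right)\right)^{2} = \left(1 - -24\right)^{2} = \left(1 + 24\right)^{2} = 25^{2} = 625$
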